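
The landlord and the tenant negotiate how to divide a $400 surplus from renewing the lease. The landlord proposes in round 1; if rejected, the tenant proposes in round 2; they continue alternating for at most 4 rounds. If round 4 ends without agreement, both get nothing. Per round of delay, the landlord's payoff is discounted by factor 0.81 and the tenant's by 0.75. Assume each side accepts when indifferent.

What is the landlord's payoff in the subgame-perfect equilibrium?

By backward induction:
Round 4 (the tenant proposes): rejection yields 0 for the landlord; the tenant offers 0 and keeps 400.
Round 3 (the landlord proposes): the tenant can get 400 next round, worth 0.75 × 400 = 300 now; the landlord offers that and keeps 100.
Round 2 (the tenant proposes): the landlord can get 100 next round, worth 0.81 × 100 = 81 now, so the tenant offers 81, keeping 319.
Round 1 (the landlord proposes): the tenant can get 319 next round, worth 0.75 × 319 = 239.25 now; the landlord offers that and keeps 160.75.

160.75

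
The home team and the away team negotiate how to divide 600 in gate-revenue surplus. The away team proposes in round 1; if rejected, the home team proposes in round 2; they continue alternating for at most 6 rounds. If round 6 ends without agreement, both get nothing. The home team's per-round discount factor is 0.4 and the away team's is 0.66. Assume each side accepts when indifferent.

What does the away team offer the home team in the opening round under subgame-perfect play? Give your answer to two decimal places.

119.87

Round 6 (the home team proposes): the away team will accept anything ≥ 0, so the home team offers 0 and keeps 600.
Round 5 (the away team proposes): the home team can get 600 next round, worth 0.4 × 600 = 240 now. The away team offers 240 and keeps 600 − 240 = 360.
Round 4 (the home team proposes): the away team can get 360 next round, worth 0.66 × 360 = 237.6 now, so the home team offers 237.6, keeping 362.4.
Round 3 (the away team proposes): the home team can get 362.4 next round, worth 0.4 × 362.4 = 144.96 now. The away team offers 144.96 and keeps 600 − 144.96 = 455.04.
Round 2 (the home team proposes): the away team can get 455.04 next round, worth 0.66 × 455.04 = 300.3264 now, so the home team offers 300.3264, keeping 299.6736.
Round 1 (the away team proposes): the home team can get 299.6736 next round, worth 0.4 × 299.6736 = 119.86944 now; the away team offers that and keeps 480.13056.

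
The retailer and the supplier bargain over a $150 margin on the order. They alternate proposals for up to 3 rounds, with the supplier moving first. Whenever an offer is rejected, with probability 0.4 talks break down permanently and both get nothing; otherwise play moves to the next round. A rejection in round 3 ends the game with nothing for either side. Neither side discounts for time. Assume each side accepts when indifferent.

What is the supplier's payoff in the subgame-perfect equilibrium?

114

Round 3 (the supplier proposes): rejection yields 0 for the retailer; the supplier offers 0 and keeps 150.
Round 2 (the retailer proposes): rejecting gives the supplier an expected 0.6 × 150 = 90, so the retailer offers 90, keeping 60.
Round 1 (the supplier proposes): rejecting gives the retailer an expected 0.6 × 60 = 36. The supplier offers 36 and keeps 150 − 36 = 114.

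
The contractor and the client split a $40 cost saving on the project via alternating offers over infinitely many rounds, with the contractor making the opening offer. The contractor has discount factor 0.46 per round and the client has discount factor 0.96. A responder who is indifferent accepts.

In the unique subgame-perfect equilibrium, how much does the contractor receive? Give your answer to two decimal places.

Let x be the contractor's share when the contractor proposes and y be the client's share when the client proposes.
The client accepts iff offered ≥ 0.96·y, so x = 40 − 0.96y. Symmetrically y = 40 − 0.46x.
Substituting: x = 40 − 0.96(40 − 0.46x), giving x(1 − 0.46·0.96) = 40(1 − 0.96).
So x = 40 × 0.04 / 0.5584 ≈ 2.8653, and the client receives 40 − x ≈ 37.1347.

2.87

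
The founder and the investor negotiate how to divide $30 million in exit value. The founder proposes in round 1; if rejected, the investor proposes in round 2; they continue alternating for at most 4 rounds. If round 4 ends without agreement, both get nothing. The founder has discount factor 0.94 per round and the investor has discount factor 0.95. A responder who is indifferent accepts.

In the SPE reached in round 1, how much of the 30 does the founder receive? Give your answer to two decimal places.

2.84

By backward induction:
Round 4 (the investor proposes): rejection yields 0 for the founder; the investor offers 0 and keeps 30.
Round 3 (the founder proposes): the investor can get 30 next round, worth 0.95 × 30 = 28.5 now; the founder offers that and keeps 1.5.
Round 2 (the investor proposes): the founder can get 1.5 next round, worth 0.94 × 1.5 = 1.41 now, so the investor offers 1.41, keeping 28.59.
Round 1 (the founder proposes): the investor can get 28.59 next round, worth 0.95 × 28.59 = 27.1605 now. The founder offers 27.1605 and keeps 30 − 27.1605 = 2.8395.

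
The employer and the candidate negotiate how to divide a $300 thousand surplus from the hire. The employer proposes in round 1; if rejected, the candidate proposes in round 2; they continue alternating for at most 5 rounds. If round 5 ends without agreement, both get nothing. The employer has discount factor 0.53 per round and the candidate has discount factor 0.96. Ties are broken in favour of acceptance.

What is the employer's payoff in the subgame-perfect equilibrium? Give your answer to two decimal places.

95.77

Solve by backward induction from round 5.
Round 5 (the employer proposes): rejection yields 0 for the candidate; the employer offers 0 and keeps 300.
Round 4 (the candidate proposes): the employer can get 300 next round, worth 0.53 × 300 = 159 now; the candidate offers that and keeps 141.
Round 3 (the employer proposes): the candidate can get 141 next round, worth 0.96 × 141 = 135.36 now, so the employer offers 135.36, keeping 164.64.
Round 2 (the candidate proposes): the employer can get 164.64 next round, worth 0.53 × 164.64 = 87.2592 now. The candidate offers 87.2592 and keeps 300 − 87.2592 = 212.7408.
Round 1 (the employer proposes): the candidate can get 212.7408 next round, worth 0.96 × 212.7408 = 204.231168 now. The employer offers 204.231168 and keeps 300 − 204.231168 = 95.768832.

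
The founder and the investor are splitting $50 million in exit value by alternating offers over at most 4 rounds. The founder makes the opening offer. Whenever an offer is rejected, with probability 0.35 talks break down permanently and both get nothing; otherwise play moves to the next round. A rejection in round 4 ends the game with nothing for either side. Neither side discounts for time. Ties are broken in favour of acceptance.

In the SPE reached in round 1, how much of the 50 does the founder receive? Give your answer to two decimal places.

By backward induction:
Round 4 (the investor proposes): the founder will accept anything ≥ 0, so the investor offers 0 and keeps 50.
Round 3 (the founder proposes): rejecting gives the investor an expected 0.65 × 50 = 32.5. The founder offers 32.5 and keeps 50 − 32.5 = 17.5.
Round 2 (the investor proposes): rejecting gives the founder an expected 0.65 × 17.5 = 11.375; the investor offers that and keeps 38.625.
Round 1 (the founder proposes): rejecting gives the investor an expected 0.65 × 38.625 = 25.10625. The founder offers 25.10625 and keeps 50 − 25.10625 = 24.89375.

24.89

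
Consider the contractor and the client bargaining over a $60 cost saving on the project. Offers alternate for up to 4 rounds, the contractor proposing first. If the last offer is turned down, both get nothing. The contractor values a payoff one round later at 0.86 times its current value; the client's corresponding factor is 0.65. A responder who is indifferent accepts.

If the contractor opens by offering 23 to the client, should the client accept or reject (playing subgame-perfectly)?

Reject

Work out the client's continuation value if the offer is rejected.
Round 4 (the client proposes): the contractor will accept anything ≥ 0, so the client offers 0 and keeps 60.
Round 3 (the contractor proposes): the client can get 60 next round, worth 0.65 × 60 = 39 now; the contractor offers that and keeps 21.
Round 2 (the client proposes): the contractor can get 21 next round, worth 0.86 × 21 = 18.06 now. The client offers 18.06 and keeps 60 − 18.06 = 41.94.
So by rejecting in round 1, the client gets 41.94 next round, worth 0.65 × 41.94 = 27.261 now.
Offer 23 < 27.261, so the client rejects.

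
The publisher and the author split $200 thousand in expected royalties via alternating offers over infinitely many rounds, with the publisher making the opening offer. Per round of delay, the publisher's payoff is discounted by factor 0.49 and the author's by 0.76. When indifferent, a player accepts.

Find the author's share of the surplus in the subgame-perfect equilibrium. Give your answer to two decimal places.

123.52

Let x be the publisher's share when the publisher proposes and y be the author's share when the author proposes.
The author accepts iff offered ≥ 0.76·y, so x = 200 − 0.76y. Symmetrically y = 200 − 0.49x.
Substituting: x = 200 − 0.76(200 − 0.49x), giving x(1 − 0.49·0.76) = 200(1 − 0.76).
So x = 200 × 0.24 / 0.6276 ≈ 76.4818, and the author receives 200 − x ≈ 123.5182.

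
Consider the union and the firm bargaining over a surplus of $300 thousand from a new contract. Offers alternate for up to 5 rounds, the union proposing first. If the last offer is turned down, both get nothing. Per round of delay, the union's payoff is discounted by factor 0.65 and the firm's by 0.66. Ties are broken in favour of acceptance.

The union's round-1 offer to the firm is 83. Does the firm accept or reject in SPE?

Work out the firm's continuation value if the offer is rejected.
Round 5 (the union proposes): the firm will accept anything ≥ 0, so the union offers 0 and keeps 300.
Round 4 (the firm proposes): the union can get 300 next round, worth 0.65 × 300 = 195 now; the firm offers that and keeps 105.
Round 3 (the union proposes): the firm can get 105 next round, worth 0.66 × 105 = 69.3 now, so the union offers 69.3, keeping 230.7.
Round 2 (the firm proposes): the union can get 230.7 next round, worth 0.65 × 230.7 = 149.955 now. The firm offers 149.955 and keeps 300 − 149.955 = 150.045.
So by rejecting in round 1, the firm gets 150.045 next round, worth 0.66 × 150.045 = 99.0297 now.
Offer 83 < 99.0297, so the firm rejects.

Reject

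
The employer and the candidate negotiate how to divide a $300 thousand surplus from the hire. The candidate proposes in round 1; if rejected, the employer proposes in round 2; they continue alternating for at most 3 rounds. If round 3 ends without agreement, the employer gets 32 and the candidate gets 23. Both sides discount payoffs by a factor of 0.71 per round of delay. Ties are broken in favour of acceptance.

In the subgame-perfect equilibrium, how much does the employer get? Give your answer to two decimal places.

77.90

Round 3 (the candidate proposes): the employer gets 32 if talks fail, so the candidate offers 32 and keeps 268.
Round 2 (the employer proposes): the candidate can get 268 next round, worth 0.71 × 268 = 190.28 now, so the employer offers 190.28, keeping 109.72.
Round 1 (the candidate proposes): the employer can get 109.72 next round, worth 0.71 × 109.72 = 77.9012 now. The candidate offers 77.9012 and keeps 300 − 77.9012 = 222.0988.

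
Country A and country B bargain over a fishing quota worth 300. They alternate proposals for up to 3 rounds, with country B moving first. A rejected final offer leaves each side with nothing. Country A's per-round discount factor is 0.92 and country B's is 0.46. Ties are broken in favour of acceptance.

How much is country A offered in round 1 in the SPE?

149.04

Round 3 (country B proposes): rejection yields 0 for country A; country B offers 0 and keeps 300.
Round 2 (country A proposes): country B can get 300 next round, worth 0.46 × 300 = 138 now, so country A offers 138, keeping 162.
Round 1 (country B proposes): country A can get 162 next round, worth 0.92 × 162 = 149.04 now; country B offers that and keeps 150.96.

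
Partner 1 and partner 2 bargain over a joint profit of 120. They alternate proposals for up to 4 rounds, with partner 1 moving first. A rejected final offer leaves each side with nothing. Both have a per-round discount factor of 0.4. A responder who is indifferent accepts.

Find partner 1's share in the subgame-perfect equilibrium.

Work backward from the last round.
Round 4 (partner 2 proposes): partner 1 will accept anything ≥ 0, so partner 2 offers 0 and keeps 120.
Round 3 (partner 1 proposes): partner 2 can get 120 next round, worth 0.4 × 120 = 48 now; partner 1 offers that and keeps 72.
Round 2 (partner 2 proposes): partner 1 can get 72 next round, worth 0.4 × 72 = 28.8 now, so partner 2 offers 28.8, keeping 91.2.
Round 1 (partner 1 proposes): partner 2 can get 91.2 next round, worth 0.4 × 91.2 = 36.48 now; partner 1 offers that and keeps 83.52.

83.52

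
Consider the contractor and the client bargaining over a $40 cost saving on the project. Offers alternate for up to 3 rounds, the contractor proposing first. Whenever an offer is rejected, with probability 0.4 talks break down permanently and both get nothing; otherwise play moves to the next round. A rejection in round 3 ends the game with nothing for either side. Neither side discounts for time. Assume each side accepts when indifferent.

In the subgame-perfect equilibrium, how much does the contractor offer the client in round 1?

Round 3 (the contractor proposes): rejection yields 0 for the client; the contractor offers 0 and keeps 40.
Round 2 (the client proposes): rejecting gives the contractor an expected 0.6 × 40 = 24. The client offers 24 and keeps 40 − 24 = 16.
Round 1 (the contractor proposes): rejecting gives the client an expected 0.6 × 16 = 9.6. The contractor offers 9.6 and keeps 40 − 9.6 = 30.4.

9.6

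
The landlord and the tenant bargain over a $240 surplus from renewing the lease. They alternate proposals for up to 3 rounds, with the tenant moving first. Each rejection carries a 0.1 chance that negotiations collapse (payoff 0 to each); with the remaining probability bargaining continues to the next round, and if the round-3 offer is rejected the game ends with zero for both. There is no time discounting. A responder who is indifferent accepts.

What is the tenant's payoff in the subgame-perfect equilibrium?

Round 3 (the tenant proposes): rejection yields 0 for the landlord; the tenant offers 0 and keeps 240.
Round 2 (the landlord proposes): rejecting gives the tenant an expected 0.9 × 240 = 216, so the landlord offers 216, keeping 24.
Round 1 (the tenant proposes): rejecting gives the landlord an expected 0.9 × 24 = 21.6. The tenant offers 21.6 and keeps 240 − 21.6 = 218.4.

218.4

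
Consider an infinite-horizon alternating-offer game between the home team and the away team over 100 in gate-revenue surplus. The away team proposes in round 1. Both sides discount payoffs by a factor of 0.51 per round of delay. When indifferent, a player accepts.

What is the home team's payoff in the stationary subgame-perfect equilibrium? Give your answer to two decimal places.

33.77

Let x be the away team's share when the away team proposes and y be the home team's share when the home team proposes.
The home team accepts iff offered ≥ 0.51·y, so x = 100 − 0.51y. Symmetrically y = 100 − 0.51x.
Substituting: x = 100 − 0.51(100 − 0.51x), giving x(1 − 0.51·0.51) = 100(1 − 0.51).
So x = 100 × 0.49 / 0.7399 ≈ 66.2252, and the home team receives 100 − x ≈ 33.7748.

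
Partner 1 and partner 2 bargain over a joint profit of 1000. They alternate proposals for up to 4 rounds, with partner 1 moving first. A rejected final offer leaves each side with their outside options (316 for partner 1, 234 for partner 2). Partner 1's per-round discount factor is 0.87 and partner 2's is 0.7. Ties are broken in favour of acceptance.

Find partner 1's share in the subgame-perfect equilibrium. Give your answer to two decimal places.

617.41

Round 4 (partner 2 proposes): partner 1 gets 316 if talks fail, so partner 2 offers 316 and keeps 684.
Round 3 (partner 1 proposes): partner 2 can get 684 next round, worth 0.7 × 684 = 478.8 now; partner 1 offers that and keeps 521.2.
Round 2 (partner 2 proposes): partner 1 can get 521.2 next round, worth 0.87 × 521.2 = 453.444 now. Partner 2 offers 453.444 and keeps 1000 − 453.444 = 546.556.
Round 1 (partner 1 proposes): partner 2 can get 546.556 next round, worth 0.7 × 546.556 = 382.5892 now; partner 1 offers that and keeps 617.4108.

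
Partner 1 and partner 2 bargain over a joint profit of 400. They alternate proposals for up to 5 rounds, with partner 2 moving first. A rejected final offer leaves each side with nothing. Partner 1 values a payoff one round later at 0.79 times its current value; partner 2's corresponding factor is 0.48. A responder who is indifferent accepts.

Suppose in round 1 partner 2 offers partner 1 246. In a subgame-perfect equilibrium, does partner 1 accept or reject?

Accept

Work out partner 1's continuation value if the offer is rejected.
Round 5 (partner 2 proposes): rejection yields 0 for partner 1; partner 2 offers 0 and keeps 400.
Round 4 (partner 1 proposes): partner 2 can get 400 next round, worth 0.48 × 400 = 192 now; partner 1 offers that and keeps 208.
Round 3 (partner 2 proposes): partner 1 can get 208 next round, worth 0.79 × 208 = 164.32 now; partner 2 offers that and keeps 235.68.
Round 2 (partner 1 proposes): partner 2 can get 235.68 next round, worth 0.48 × 235.68 = 113.1264 now; partner 1 offers that and keeps 286.8736.
So by rejecting in round 1, partner 1 gets 286.8736 next round, worth 0.79 × 286.8736 = 226.630144 now.
Offer 246 ≥ 226.630144, so partner 1 accepts.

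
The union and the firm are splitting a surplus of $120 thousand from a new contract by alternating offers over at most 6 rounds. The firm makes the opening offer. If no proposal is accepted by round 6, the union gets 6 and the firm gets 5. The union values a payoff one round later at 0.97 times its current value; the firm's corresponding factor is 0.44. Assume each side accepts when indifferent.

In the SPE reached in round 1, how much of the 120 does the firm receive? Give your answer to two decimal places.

Solve by backward induction from round 6.
Round 6 (the union proposes): the firm gets 5 if talks fail, so the union offers 5 and keeps 115.
Round 5 (the firm proposes): the union can get 115 next round, worth 0.97 × 115 = 111.55 now. The firm offers 111.55 and keeps 120 − 111.55 = 8.45.
Round 4 (the union proposes): the firm can get 8.45 next round, worth 0.44 × 8.45 = 3.718 now, so the union offers 3.718, keeping 116.282.
Round 3 (the firm proposes): the union can get 116.282 next round, worth 0.97 × 116.282 = 112.79354 now. The firm offers 112.79354 and keeps 120 − 112.79354 = 7.20646.
Round 2 (the union proposes): the firm can get 7.20646 next round, worth 0.44 × 7.20646 = 3.1708424 now, so the union offers 3.1708424, keeping 116.8291576.
Round 1 (the firm proposes): the union can get 116.8291576 next round, worth 0.97 × 116.8291576 = 113.324282872 now, so the firm offers 113.324282872, keeping 6.675717128.

6.68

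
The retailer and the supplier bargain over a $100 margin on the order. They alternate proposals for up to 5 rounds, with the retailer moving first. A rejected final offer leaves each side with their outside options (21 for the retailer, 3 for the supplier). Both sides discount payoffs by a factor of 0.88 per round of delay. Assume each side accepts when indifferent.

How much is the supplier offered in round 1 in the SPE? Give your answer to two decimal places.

Round 5 (the retailer proposes): the supplier gets 3 if talks fail, so the retailer offers 3 and keeps 97.
Round 4 (the supplier proposes): the retailer can get 97 next round, worth 0.88 × 97 = 85.36 now. The supplier offers 85.36 and keeps 100 − 85.36 = 14.64.
Round 3 (the retailer proposes): the supplier can get 14.64 next round, worth 0.88 × 14.64 = 12.8832 now, so the retailer offers 12.8832, keeping 87.1168.
Round 2 (the supplier proposes): the retailer can get 87.1168 next round, worth 0.88 × 87.1168 = 76.662784 now; the supplier offers that and keeps 23.337216.
Round 1 (the retailer proposes): the supplier can get 23.337216 next round, worth 0.88 × 23.337216 = 20.53675008 now; the retailer offers that and keeps 79.46324992.

20.54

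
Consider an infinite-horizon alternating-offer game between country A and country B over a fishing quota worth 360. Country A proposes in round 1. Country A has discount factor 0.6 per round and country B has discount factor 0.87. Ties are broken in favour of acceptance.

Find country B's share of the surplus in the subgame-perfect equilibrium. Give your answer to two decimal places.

When country A proposes, country B accepts any offer worth at least 0.87 times what country B would get by proposing next round; and vice versa.
This gives x = 360 − 0.87y and y = 360 − 0.6x, where x and y are each side's share when it proposes.
Hence (1 − 0.87·0.6)x = 360(1 − 0.87), i.e. 0.478·x = 46.8.
x ≈ 97.9079; country B's share is 360 − x ≈ 262.0921.

262.09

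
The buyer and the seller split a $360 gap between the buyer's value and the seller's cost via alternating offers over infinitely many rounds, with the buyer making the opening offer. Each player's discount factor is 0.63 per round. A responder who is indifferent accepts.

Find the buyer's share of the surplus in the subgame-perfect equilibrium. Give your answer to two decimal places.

Let x be the buyer's share when the buyer proposes and y be the seller's share when the seller proposes.
The seller accepts iff offered ≥ 0.63·y, so x = 360 − 0.63y. Symmetrically y = 360 − 0.63x.
Substituting: x = 360 − 0.63(360 − 0.63x), giving x(1 − 0.63·0.63) = 360(1 − 0.63).
So x = 360 × 0.37 / 0.6031 ≈ 220.8589, and the seller receives 360 − x ≈ 139.1411.

220.86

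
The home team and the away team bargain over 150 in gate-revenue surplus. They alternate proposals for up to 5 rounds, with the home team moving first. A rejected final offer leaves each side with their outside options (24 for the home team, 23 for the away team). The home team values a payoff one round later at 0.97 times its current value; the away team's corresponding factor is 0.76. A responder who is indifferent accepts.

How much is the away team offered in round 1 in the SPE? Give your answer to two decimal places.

18.44

Round 5 (the home team proposes): the away team gets 23 if talks fail, so the home team offers 23 and keeps 127.
Round 4 (the away team proposes): the home team can get 127 next round, worth 0.97 × 127 = 123.19 now; the away team offers that and keeps 26.81.
Round 3 (the home team proposes): the away team can get 26.81 next round, worth 0.76 × 26.81 = 20.3756 now, so the home team offers 20.3756, keeping 129.6244.
Round 2 (the away team proposes): the home team can get 129.6244 next round, worth 0.97 × 129.6244 = 125.735668 now; the away team offers that and keeps 24.264332.
Round 1 (the home team proposes): the away team can get 24.264332 next round, worth 0.76 × 24.264332 = 18.44089232 now; the home team offers that and keeps 131.55910768.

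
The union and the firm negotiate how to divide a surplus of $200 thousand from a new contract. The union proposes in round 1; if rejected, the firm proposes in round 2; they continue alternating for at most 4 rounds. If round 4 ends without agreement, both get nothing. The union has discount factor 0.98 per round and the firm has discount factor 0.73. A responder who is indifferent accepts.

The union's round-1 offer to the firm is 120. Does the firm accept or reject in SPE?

Accept

Round 4 (the firm proposes): the union will accept anything ≥ 0, so the firm offers 0 and keeps 200.
Round 3 (the union proposes): the firm can get 200 next round, worth 0.73 × 200 = 146 now, so the union offers 146, keeping 54.
Round 2 (the firm proposes): the union can get 54 next round, worth 0.98 × 54 = 52.92 now; the firm offers that and keeps 147.08.
So by rejecting in round 1, the firm gets 147.08 next round, worth 0.73 × 147.08 = 107.3684 now.
Offer 120 ≥ 107.3684, so the firm accepts.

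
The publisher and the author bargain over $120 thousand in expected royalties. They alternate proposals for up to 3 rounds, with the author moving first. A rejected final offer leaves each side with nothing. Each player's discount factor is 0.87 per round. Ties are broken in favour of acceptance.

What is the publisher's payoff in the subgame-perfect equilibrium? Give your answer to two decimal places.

13.57

Round 3 (the author proposes): rejection yields 0 for the publisher; the author offers 0 and keeps 120.
Round 2 (the publisher proposes): the author can get 120 next round, worth 0.87 × 120 = 104.4 now. The publisher offers 104.4 and keeps 120 − 104.4 = 15.6.
Round 1 (the author proposes): the publisher can get 15.6 next round, worth 0.87 × 15.6 = 13.572 now, so the author offers 13.572, keeping 106.428.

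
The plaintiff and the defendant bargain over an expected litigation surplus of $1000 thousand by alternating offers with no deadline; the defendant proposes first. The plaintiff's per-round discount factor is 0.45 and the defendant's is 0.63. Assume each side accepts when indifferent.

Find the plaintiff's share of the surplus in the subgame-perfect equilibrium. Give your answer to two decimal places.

In a stationary SPE each proposer offers the other exactly their discounted continuation value.
If the defendant keeps x when proposing and the plaintiff keeps y when proposing, then x = 1000 − 0.45y and y = 1000 − 0.63x.
Solving: x = 1000(1 − 0.45) / (1 − 0.63·0.45) = 550 / 0.7165 ≈ 767.6204.
The plaintiff gets 1000 − 767.6204 ≈ 232.3796.

232.38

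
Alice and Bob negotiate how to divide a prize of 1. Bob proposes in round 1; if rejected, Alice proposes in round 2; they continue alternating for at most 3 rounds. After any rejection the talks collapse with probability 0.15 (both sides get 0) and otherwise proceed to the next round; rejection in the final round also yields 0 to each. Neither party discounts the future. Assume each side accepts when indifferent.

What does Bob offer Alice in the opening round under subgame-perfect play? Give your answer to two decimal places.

0.13

Round 3 (Bob proposes): rejection yields 0 for Alice; Bob offers 0 and keeps 1.
Round 2 (Alice proposes): rejecting gives Bob an expected 0.85 × 1 = 0.85; Alice offers that and keeps 0.15.
Round 1 (Bob proposes): rejecting gives Alice an expected 0.85 × 0.15 = 0.1275. Bob offers 0.1275 and keeps 1 − 0.1275 = 0.8725.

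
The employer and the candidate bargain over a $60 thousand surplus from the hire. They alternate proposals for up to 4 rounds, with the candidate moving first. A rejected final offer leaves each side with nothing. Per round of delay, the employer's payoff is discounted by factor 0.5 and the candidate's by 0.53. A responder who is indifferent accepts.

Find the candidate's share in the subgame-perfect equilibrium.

37.95

Round 4 (the employer proposes): the candidate will accept anything ≥ 0, so the employer offers 0 and keeps 60.
Round 3 (the candidate proposes): the employer can get 60 next round, worth 0.5 × 60 = 30 now, so the candidate offers 30, keeping 30.
Round 2 (the employer proposes): the candidate can get 30 next round, worth 0.53 × 30 = 15.9 now; the employer offers that and keeps 44.1.
Round 1 (the candidate proposes): the employer can get 44.1 next round, worth 0.5 × 44.1 = 22.05 now; the candidate offers that and keeps 37.95.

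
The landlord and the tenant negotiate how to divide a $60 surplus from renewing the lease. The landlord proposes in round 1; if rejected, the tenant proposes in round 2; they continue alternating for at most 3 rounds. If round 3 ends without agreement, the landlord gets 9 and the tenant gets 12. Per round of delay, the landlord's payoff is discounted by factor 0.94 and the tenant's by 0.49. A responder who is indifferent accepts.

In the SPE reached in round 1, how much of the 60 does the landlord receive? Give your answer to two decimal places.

Work backward from the last round.
Round 3 (the landlord proposes): the tenant gets 12 if talks fail, so the landlord offers 12 and keeps 48.
Round 2 (the tenant proposes): the landlord can get 48 next round, worth 0.94 × 48 = 45.12 now. The tenant offers 45.12 and keeps 60 − 45.12 = 14.88.
Round 1 (the landlord proposes): the tenant can get 14.88 next round, worth 0.49 × 14.88 = 7.2912 now, so the landlord offers 7.2912, keeping 52.7088.

52.71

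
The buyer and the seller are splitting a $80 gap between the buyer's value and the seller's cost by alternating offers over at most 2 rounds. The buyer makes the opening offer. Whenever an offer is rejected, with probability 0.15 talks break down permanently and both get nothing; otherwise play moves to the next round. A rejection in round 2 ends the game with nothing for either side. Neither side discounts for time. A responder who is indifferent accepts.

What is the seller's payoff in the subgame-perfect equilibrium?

Round 2 (the seller proposes): the buyer will accept anything ≥ 0, so the seller offers 0 and keeps 80.
Round 1 (the buyer proposes): rejecting gives the seller an expected 0.85 × 80 = 68. The buyer offers 68 and keeps 80 − 68 = 12.

68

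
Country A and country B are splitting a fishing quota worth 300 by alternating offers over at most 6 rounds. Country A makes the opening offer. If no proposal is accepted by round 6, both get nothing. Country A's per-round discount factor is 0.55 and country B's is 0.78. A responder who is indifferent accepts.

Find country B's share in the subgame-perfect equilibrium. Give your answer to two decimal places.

Solve by backward induction from round 6.
Round 6 (country B proposes): rejection yields 0 for country A; country B offers 0 and keeps 300.
Round 5 (country A proposes): country B can get 300 next round, worth 0.78 × 300 = 234 now; country A offers that and keeps 66.
Round 4 (country B proposes): country A can get 66 next round, worth 0.55 × 66 = 36.3 now. Country B offers 36.3 and keeps 300 − 36.3 = 263.7.
Round 3 (country A proposes): country B can get 263.7 next round, worth 0.78 × 263.7 = 205.686 now; country A offers that and keeps 94.314.
Round 2 (country B proposes): country A can get 94.314 next round, worth 0.55 × 94.314 = 51.8727 now. Country B offers 51.8727 and keeps 300 − 51.8727 = 248.1273.
Round 1 (country A proposes): country B can get 248.1273 next round, worth 0.78 × 248.1273 = 193.539294 now. Country A offers 193.539294 and keeps 300 − 193.539294 = 106.460706.

193.54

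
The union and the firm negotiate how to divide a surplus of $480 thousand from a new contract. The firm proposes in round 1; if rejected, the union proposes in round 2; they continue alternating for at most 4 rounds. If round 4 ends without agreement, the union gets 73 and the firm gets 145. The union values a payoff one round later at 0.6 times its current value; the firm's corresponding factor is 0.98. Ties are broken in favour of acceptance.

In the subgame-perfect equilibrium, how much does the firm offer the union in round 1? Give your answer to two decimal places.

123.95

Round 4 (the union proposes): the firm gets 145 if talks fail, so the union offers 145 and keeps 335.
Round 3 (the firm proposes): the union can get 335 next round, worth 0.6 × 335 = 201 now, so the firm offers 201, keeping 279.
Round 2 (the union proposes): the firm can get 279 next round, worth 0.98 × 279 = 273.42 now, so the union offers 273.42, keeping 206.58.
Round 1 (the firm proposes): the union can get 206.58 next round, worth 0.6 × 206.58 = 123.948 now; the firm offers that and keeps 356.052.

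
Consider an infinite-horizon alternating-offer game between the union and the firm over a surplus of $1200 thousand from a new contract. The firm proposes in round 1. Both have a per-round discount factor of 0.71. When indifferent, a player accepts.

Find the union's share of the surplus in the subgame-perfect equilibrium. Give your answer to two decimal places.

Let x be the firm's share when the firm proposes and y be the union's share when the union proposes.
The union accepts iff offered ≥ 0.71·y, so x = 1200 − 0.71y. Symmetrically y = 1200 − 0.71x.
Substituting: x = 1200 − 0.71(1200 − 0.71x), giving x(1 − 0.71·0.71) = 1200(1 − 0.71).
So x = 1200 × 0.29 / 0.4959 ≈ 701.7544, and the union receives 1200 − x ≈ 498.2456.

498.25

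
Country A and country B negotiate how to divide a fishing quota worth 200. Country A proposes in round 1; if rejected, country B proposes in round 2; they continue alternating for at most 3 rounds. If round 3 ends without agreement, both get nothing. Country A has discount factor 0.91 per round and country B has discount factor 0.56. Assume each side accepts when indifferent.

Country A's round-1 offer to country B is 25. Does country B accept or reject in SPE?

Accept

Round 3 (country A proposes): rejection yields 0 for country B; country A offers 0 and keeps 200.
Round 2 (country B proposes): country A can get 200 next round, worth 0.91 × 200 = 182 now; country B offers that and keeps 18.
So by rejecting in round 1, country B gets 18 next round, worth 0.56 × 18 = 10.08 now.
Offer 25 ≥ 10.08, so country B accepts.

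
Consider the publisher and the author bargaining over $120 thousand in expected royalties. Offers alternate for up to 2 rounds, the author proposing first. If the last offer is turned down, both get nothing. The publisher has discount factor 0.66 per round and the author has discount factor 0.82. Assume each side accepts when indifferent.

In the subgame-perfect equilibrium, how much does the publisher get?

Round 2 (the publisher proposes): rejection yields 0 for the author; the publisher offers 0 and keeps 120.
Round 1 (the author proposes): the publisher can get 120 next round, worth 0.66 × 120 = 79.2 now, so the author offers 79.2, keeping 40.8.

79.2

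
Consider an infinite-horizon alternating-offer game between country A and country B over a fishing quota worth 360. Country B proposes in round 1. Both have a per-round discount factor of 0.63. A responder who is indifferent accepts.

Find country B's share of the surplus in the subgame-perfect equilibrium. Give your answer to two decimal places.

220.86

In a stationary SPE each proposer offers the other exactly their discounted continuation value.
If country B keeps x when proposing and country A keeps y when proposing, then x = 360 − 0.63y and y = 360 − 0.63x.
Solving: x = 360(1 − 0.63) / (1 − 0.63·0.63) = 133.2 / 0.6031 ≈ 220.8589.
Country A gets 360 − 220.8589 ≈ 139.1411.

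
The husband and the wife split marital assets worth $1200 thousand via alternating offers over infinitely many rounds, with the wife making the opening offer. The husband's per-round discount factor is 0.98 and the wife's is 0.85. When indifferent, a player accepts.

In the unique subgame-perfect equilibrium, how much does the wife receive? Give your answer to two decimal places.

When the wife proposes, the husband accepts any offer worth at least 0.98 times what the husband would get by proposing next round; and vice versa.
This gives x = 1200 − 0.98y and y = 1200 − 0.85x, where x and y are each side's share when it proposes.
Hence (1 − 0.98·0.85)x = 1200(1 − 0.98), i.e. 0.167·x = 24.
x ≈ 143.7126; the husband's share is 1200 − x ≈ 1056.2874.

143.71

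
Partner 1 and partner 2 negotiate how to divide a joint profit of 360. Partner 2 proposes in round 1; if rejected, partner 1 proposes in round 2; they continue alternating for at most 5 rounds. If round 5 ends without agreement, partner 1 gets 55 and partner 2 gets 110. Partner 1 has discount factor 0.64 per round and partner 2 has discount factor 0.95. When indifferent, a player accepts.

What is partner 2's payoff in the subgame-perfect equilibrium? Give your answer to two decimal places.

Round 5 (partner 2 proposes): partner 1 gets 55 if talks fail, so partner 2 offers 55 and keeps 305.
Round 4 (partner 1 proposes): partner 2 can get 305 next round, worth 0.95 × 305 = 289.75 now; partner 1 offers that and keeps 70.25.
Round 3 (partner 2 proposes): partner 1 can get 70.25 next round, worth 0.64 × 70.25 = 44.96 now; partner 2 offers that and keeps 315.04.
Round 2 (partner 1 proposes): partner 2 can get 315.04 next round, worth 0.95 × 315.04 = 299.288 now. Partner 1 offers 299.288 and keeps 360 − 299.288 = 60.712.
Round 1 (partner 2 proposes): partner 1 can get 60.712 next round, worth 0.64 × 60.712 = 38.85568 now. Partner 2 offers 38.85568 and keeps 360 − 38.85568 = 321.14432.

321.14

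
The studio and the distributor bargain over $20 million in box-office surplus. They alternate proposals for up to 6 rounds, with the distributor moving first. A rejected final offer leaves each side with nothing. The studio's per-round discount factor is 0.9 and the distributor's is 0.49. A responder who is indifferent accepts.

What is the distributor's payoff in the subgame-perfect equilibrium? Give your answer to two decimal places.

3.27

Work backward from the last round.
Round 6 (the studio proposes): rejection yields 0 for the distributor; the studio offers 0 and keeps 20.
Round 5 (the distributor proposes): the studio can get 20 next round, worth 0.9 × 20 = 18 now; the distributor offers that and keeps 2.
Round 4 (the studio proposes): the distributor can get 2 next round, worth 0.49 × 2 = 0.98 now; the studio offers that and keeps 19.02.
Round 3 (the distributor proposes): the studio can get 19.02 next round, worth 0.9 × 19.02 = 17.118 now. The distributor offers 17.118 and keeps 20 − 17.118 = 2.882.
Round 2 (the studio proposes): the distributor can get 2.882 next round, worth 0.49 × 2.882 = 1.41218 now; the studio offers that and keeps 18.58782.
Round 1 (the distributor proposes): the studio can get 18.58782 next round, worth 0.9 × 18.58782 = 16.729038 now. The distributor offers 16.729038 and keeps 20 − 16.729038 = 3.270962.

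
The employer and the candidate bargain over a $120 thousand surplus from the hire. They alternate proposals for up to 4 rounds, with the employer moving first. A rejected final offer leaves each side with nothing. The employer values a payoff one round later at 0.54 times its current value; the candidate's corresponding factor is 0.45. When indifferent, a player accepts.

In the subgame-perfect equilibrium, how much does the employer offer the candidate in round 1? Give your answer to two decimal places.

37.96

Solve by backward induction from round 4.
Round 4 (the candidate proposes): the employer will accept anything ≥ 0, so the candidate offers 0 and keeps 120.
Round 3 (the employer proposes): the candidate can get 120 next round, worth 0.45 × 120 = 54 now. The employer offers 54 and keeps 120 − 54 = 66.
Round 2 (the candidate proposes): the employer can get 66 next round, worth 0.54 × 66 = 35.64 now, so the candidate offers 35.64, keeping 84.36.
Round 1 (the employer proposes): the candidate can get 84.36 next round, worth 0.45 × 84.36 = 37.962 now, so the employer offers 37.962, keeping 82.038.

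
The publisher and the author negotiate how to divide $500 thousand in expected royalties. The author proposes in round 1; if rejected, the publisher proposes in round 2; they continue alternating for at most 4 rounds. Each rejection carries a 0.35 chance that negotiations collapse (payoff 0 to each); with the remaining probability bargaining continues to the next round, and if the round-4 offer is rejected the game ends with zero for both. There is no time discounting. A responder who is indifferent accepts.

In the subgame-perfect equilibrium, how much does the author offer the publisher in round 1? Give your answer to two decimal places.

Round 4 (the publisher proposes): rejection yields 0 for the author; the publisher offers 0 and keeps 500.
Round 3 (the author proposes): rejecting gives the publisher an expected 0.65 × 500 = 325; the author offers that and keeps 175.
Round 2 (the publisher proposes): rejecting gives the author an expected 0.65 × 175 = 113.75. The publisher offers 113.75 and keeps 500 − 113.75 = 386.25.
Round 1 (the author proposes): rejecting gives the publisher an expected 0.65 × 386.25 = 251.0625; the author offers that and keeps 248.9375.

251.06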